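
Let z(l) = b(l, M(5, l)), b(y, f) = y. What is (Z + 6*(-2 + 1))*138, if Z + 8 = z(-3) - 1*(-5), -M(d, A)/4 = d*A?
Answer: -1656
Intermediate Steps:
M(d, A) = -4*A*d (M(d, A) = -4*d*A = -4*A*d)
z(l) = l
Z = -6 (Z = -8 + (-3 - 1*(-5)) = -8 + (-3 + 5) = -8 + 2 = -6)
(Z + 6*(-2 + 1))*138 = (-6 + 6*(-2 + 1))*138 = (-6 + 6*(-1))*138 = (-6 - 6)*138 = -12*138 = -1656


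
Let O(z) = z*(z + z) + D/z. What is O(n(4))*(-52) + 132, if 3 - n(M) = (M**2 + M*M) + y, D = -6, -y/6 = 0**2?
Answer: -2532940/29 ≈ -87343.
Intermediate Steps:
y = 0 (y = -6*0**2 = -6*0 = 0)
n(M) = 3 - 2*M**2 (n(M) = 3 - ((M**2 + M*M) + 0) = 3 - ((M**2 + M**2) + 0) = 3 - (2*M**2 + 0) = 3 - 2*M**2)
O(z) = -6/z + 2*z**2 (O(z) = z*(z + z) - 6/z = z*(2*z) - 6/z = 2*z**2 - 6/z = -6/z + 2*z**2)
O(n(4))*(-52) + 132 = (2*(-3 + (3 - 2*4**2)**3)/(3 - 2*4**2))*(-52) + 132 = (2*(-3 + (3 - 2*16)**3)/(3 - 2*16))*(-52) + 132 = (2*(-3 + (3 - 32)**3)/(3 - 32))*(-52) + 132 = (2*(-3 + (-29)**3)/(-29))*(-52) + 132 = (2*(-1/29)*(-3 - 24389))*(-52) + 132 = (2*(-1/29)*(-24392))*(-52) + 132 = (48784/29)*(-52) + 132 = -2536768/29 + 132 = -2532940/29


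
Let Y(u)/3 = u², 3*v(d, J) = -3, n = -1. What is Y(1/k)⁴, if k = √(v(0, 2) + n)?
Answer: 81/16 ≈ 5.0625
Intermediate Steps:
v(d, J) = -1 (v(d, J) = (⅓)*(-3) = -1)
k = I*√2 (k = √(-1 - 1) = √(-2) = I*√2 ≈ 1.4142*I)
Y(u) = 3*u²
Y(1/k)⁴ = (3*(1/(I*√2))²)⁴ = (3*(-I*√2/2)²)⁴ = (3*(-½))⁴ = (-3/2)⁴ = 81/16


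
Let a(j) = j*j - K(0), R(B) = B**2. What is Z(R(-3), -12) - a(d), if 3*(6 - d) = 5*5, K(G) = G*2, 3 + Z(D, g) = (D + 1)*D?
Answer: 734/9 ≈ 81.556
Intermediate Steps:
Z(D, g) = -3 + D*(1 + D) (Z(D, g) = -3 + (D + 1)*D = -3 + (1 + D)*D = -3 + D*(1 + D))
K(G) = 2*G
d = -7/3 (d = 6 - 5*5/3 = 6 - 1/3*25 = 6 - 25/3 = -7/3 ≈ -2.3333)
a(j) = j**2 (a(j) = j*j - 2*0 = j**2 - 1*0 = j**2 + 0 = j**2)
Z(R(-3), -12) - a(d) = (-3 + (-3)**2 + ((-3)**2)**2) - (-7/3)**2 = (-3 + 9 + 9**2) - 1*49/9 = (-3 + 9 + 81) - 49/9 = 87 - 49/9 = 734/9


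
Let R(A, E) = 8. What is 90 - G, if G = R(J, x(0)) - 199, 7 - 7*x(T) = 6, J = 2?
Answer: 281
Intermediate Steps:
x(T) = 1/7 (x(T) = 1 - 1/7*6 = 1 - 6/7 = 1/7)
G = -191 (G = 8 - 199 = -191)
90 - G = 90 - 1*(-191) = 90 + 191 = 281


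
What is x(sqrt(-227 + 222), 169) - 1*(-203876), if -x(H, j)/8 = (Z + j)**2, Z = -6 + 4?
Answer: -19236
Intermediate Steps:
Z = -2
x(H, j) = -8*(-2 + j)**2
x(sqrt(-227 + 222), 169) - 1*(-203876) = -8*(-2 + 169)**2 - 1*(-203876) = -8*167**2 + 203876 = -8*27889 + 203876 = -223112 + 203876 = -19236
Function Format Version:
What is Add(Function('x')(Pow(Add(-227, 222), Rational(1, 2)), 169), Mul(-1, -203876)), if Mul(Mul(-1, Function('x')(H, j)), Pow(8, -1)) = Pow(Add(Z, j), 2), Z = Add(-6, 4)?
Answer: -19236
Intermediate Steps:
Z = -2
Function('x')(H, j) = Mul(-8, Pow(Add(-2, j), 2))
Add(Function('x')(Pow(Add(-227, 222), Rational(1, 2)), 169), Mul(-1, -203876)) = Add(Mul(-8, Pow(Add(-2, 169), 2)), Mul(-1, -203876)) = Add(Mul(-8, Pow(167, 2)), 203876) = Add(Mul(-8, 27889), 203876) = Add(-223112, 203876) = -19236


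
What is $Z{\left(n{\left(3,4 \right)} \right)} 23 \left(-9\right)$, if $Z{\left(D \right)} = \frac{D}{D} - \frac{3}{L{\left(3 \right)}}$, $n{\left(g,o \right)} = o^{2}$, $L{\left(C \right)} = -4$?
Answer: $- \frac{1449}{4} \approx -362.25$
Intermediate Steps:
$Z{\left(D \right)} = \frac{7}{4}$ ($Z{\left(D \right)} = \frac{D}{D} - \frac{3}{-4} = 1 - - \frac{3}{4} = 1 + \frac{3}{4} = \frac{7}{4}$)
$Z{\left(n{\left(3,4 \right)} \right)} 23 \left(-9\right) = \frac{7}{4} \cdot 23 \left(-9\right) = \frac{161}{4} \left(-9\right) = - \frac{1449}{4}$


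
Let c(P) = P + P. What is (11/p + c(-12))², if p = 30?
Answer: 502681/900 ≈ 558.53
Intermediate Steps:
c(P) = 2*P
(11/p + c(-12))² = (11/30 + 2*(-12))² = (11*(1/30) - 24)² = (11/30 - 24)² = (-709/30)² = 502681/900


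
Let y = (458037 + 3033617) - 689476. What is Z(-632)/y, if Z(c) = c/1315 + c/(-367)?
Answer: 299568/676172556845 ≈ 4.4303e-7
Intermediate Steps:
Z(c) = -948*c/482605 (Z(c) = c*(1/1315) + c*(-1/367) = c/1315 - c/367 = -948*c/482605)
y = 2802178 (y = 3491654 - 689476 = 2802178)
Z(-632)/y = -948/482605*(-632)/2802178 = (599136/482605)*(1/2802178) = 299568/676172556845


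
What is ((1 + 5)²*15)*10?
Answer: 5400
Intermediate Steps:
((1 + 5)²*15)*10 = (6²*15)*10 = (36*15)*10 = 540*10 = 5400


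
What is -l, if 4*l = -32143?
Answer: 32143/4 ≈ 8035.8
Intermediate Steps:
l = -32143/4 (l = (¼)*(-32143) = -32143/4 ≈ -8035.8)
-l = -1*(-32143/4) = 32143/4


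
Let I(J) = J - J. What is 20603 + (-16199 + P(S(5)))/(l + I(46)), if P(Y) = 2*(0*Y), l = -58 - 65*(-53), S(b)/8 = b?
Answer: 69766162/3387 ≈ 20598.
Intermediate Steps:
S(b) = 8*b
l = 3387 (l = -58 + 3445 = 3387)
I(J) = 0
P(Y) = 0 (P(Y) = 2*0 = 0)
20603 + (-16199 + P(S(5)))/(l + I(46)) = 20603 + (-16199 + 0)/(3387 + 0) = 20603 - 16199/3387 = 69766162/3387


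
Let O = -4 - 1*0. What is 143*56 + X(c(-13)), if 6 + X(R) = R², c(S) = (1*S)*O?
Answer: 10706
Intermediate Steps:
O = -4 (O = -4 + 0 = -4)
c(S) = -4*S (c(S) = (1*S)*(-4) = S*(-4) = -4*S)
X(R) = -6 + R²
143*56 + X(c(-13)) = 143*56 + (-6 + (-4*(-13))²) = 8008 + (-6 + 52²) = 8008 + (-6 + 2704) = 8008 + 2698 = 10706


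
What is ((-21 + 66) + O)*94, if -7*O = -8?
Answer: 30362/7 ≈ 4337.4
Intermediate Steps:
O = 8/7 (O = -⅐*(-8) = 8/7 ≈ 1.1429)
((-21 + 66) + O)*94 = ((-21 + 66) + 8/7)*94 = (45 + 8/7)*94 = (323/7)*94 = 30362/7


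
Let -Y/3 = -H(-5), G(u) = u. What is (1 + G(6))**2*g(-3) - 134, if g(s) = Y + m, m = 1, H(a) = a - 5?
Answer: -1555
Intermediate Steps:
H(a) = -5 + a
Y = -30 (Y = -(-3)*(-5 - 5) = -(-3)*(-10) = -3*10 = -30)
g(s) = -29 (g(s) = -30 + 1 = -29)
(1 + G(6))**2*g(-3) - 134 = (1 + 6)**2*(-29) - 134 = 7**2*(-29) - 134 = 49*(-29) - 134 = -1421 - 134 = -1555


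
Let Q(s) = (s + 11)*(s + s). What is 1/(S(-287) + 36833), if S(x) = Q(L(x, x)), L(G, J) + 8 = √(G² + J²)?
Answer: 52323/19161520903 + 410*√2/19161520903 ≈ 2.7609e-6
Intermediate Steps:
L(G, J) = -8 + √(G² + J²)
Q(s) = 2*s*(11 + s) (Q(s) = (11 + s)*(2*s) = 2*s*(11 + s))
S(x) = 2*(-8 + √2*√(x²))*(3 + √2*√(x²)) (S(x) = 2*(-8 + √(x² + x²))*(11 + (-8 + √(x² + x²))) = 2*(-8 + √(2*x²))*(11 + (-8 + √(2*x²))) = 2*(-8 + √2*√(x²))*(11 + (-8 + √2*√(x²))) = 2*(-8 + √2*√(x²))*(3 + √2*√(x²)))
1/(S(-287) + 36833) = 1/((-48 + 4*(-287)² - 10*√2*√((-287)²)) + 36833) = 1/((-48 + 4*82369 - 10*√2*√82369) + 36833) = 1/((-48 + 329476 - 10*√2*287) + 36833) = 1/((-48 + 329476 - 2870*√2) + 36833) = 1/((329428 - 2870*√2) + 36833) = 1/(366261 - 2870*√2)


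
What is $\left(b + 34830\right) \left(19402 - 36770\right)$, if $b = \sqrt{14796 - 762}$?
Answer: $-604927440 - 17368 \sqrt{14034} \approx -6.0699 \cdot 10^{8}$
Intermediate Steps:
$b = \sqrt{14034} \approx 118.47$
$\left(b + 34830\right) \left(19402 - 36770\right) = \left(\sqrt{14034} + 34830\right) \left(19402 - 36770\right) = \left(34830 + \sqrt{14034}\right) \left(-17368\right) = -604927440 - 17368 \sqrt{14034}$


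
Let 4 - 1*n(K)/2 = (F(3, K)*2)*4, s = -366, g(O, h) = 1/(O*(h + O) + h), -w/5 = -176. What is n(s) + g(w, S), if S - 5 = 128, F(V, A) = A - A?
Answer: 7132585/891573 ≈ 8.0000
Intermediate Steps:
w = 880 (w = -5*(-176) = 880)
F(V, A) = 0
S = 133 (S = 5 + 128 = 133)
g(O, h) = 1/(h + O*(O + h)) (g(O, h) = 1/(O*(O + h) + h) = 1/(h + O*(O + h)))
n(K) = 8 (n(K) = 8 - 2*0*2*4 = 8 - 0*4 = 8 - 2*0 = 8 + 0 = 8)
n(s) + g(w, S) = 8 + 1/(133 + 880² + 880*133) = 8 + 1/(133 + 774400 + 117040) = 8 + 1/891573 = 7132585/891573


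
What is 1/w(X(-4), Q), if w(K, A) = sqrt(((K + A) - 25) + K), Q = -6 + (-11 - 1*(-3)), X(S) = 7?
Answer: -I/5 ≈ -0.2*I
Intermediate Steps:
Q = -14 (Q = -6 + (-11 + 3) = -6 - 8 = -14)
w(K, A) = sqrt(-25 + A + 2*K) (w(K, A) = sqrt(((A + K) - 25) + K) = sqrt((-25 + A + K) + K) = sqrt(-25 + A + 2*K))
1/w(X(-4), Q) = 1/(sqrt(-25 - 14 + 2*7)) = 1/(sqrt(-25 - 14 + 14)) = 1/(sqrt(-25)) = 1/(5*I) = -I/5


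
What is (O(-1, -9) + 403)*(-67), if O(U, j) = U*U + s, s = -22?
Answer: -25594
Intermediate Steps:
O(U, j) = -22 + U² (O(U, j) = U*U - 22 = U² - 22 = -22 + U²)
(O(-1, -9) + 403)*(-67) = ((-22 + (-1)²) + 403)*(-67) = ((-22 + 1) + 403)*(-67) = (-21 + 403)*(-67) = 382*(-67) = -25594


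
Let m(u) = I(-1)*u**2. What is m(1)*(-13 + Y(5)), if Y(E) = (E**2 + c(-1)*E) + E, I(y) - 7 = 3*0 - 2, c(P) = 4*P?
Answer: -15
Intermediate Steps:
I(y) = 5 (I(y) = 7 + (3*0 - 2) = 7 + (0 - 2) = 7 - 2 = 5)
m(u) = 5*u**2
Y(E) = E**2 - 3*E (Y(E) = (E**2 + (4*(-1))*E) + E = (E**2 - 4*E) + E = E**2 - 3*E)
m(1)*(-13 + Y(5)) = (5*1**2)*(-13 + 5*(-3 + 5)) = (5*1)*(-13 + 5*2) = 5*(-13 + 10) = 5*(-3) = -15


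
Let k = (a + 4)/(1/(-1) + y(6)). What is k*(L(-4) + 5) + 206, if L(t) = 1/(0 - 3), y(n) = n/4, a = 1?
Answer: 758/3 ≈ 252.67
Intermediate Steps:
y(n) = n/4 (y(n) = n*(¼) = n/4)
k = 10 (k = (1 + 4)/(1/(-1) + (¼)*6) = 5/(-1 + 3/2) = 5/(½) = 5*2 = 10)
L(t) = -⅓ (L(t) = 1/(-3) = -⅓)
k*(L(-4) + 5) + 206 = 10*(-⅓ + 5) + 206 = 10*(14/3) + 206 = 140/3 + 206 = 758/3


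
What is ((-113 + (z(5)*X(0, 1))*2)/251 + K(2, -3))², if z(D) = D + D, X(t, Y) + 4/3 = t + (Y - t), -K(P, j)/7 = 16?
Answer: 7173243025/567009 ≈ 12651.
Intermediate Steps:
K(P, j) = -112 (K(P, j) = -7*16 = -112)
X(t, Y) = -4/3 + Y (X(t, Y) = -4/3 + (t + (Y - t)) = -4/3 + Y)
z(D) = 2*D
((-113 + (z(5)*X(0, 1))*2)/251 + K(2, -3))² = ((-113 + ((2*5)*(-4/3 + 1))*2)/251 - 112)² = ((-113 + (10*(-⅓))*2)*(1/251) - 112)² = ((-113 - 10/3*2)*(1/251) - 112)² = ((-113 - 20/3)*(1/251) - 112)² = (-359/3*1/251 - 112)² = (-359/753 - 112)² = (-84695/753)² = 7173243025/567009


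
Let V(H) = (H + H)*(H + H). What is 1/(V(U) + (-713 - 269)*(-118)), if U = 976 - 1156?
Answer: 1/245476 ≈ 4.0737e-6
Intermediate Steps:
U = -180
V(H) = 4*H² (V(H) = (2*H)*(2*H) = 4*H²)
1/(V(U) + (-713 - 269)*(-118)) = 1/(4*(-180)² + (-713 - 269)*(-118)) = 1/(4*32400 - 982*(-118)) = 1/(129600 + 115876) = 1/245476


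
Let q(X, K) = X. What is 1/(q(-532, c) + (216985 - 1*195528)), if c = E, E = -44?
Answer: 1/20925 ≈ 4.7790e-5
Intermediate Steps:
c = -44
1/(q(-532, c) + (216985 - 1*195528)) = 1/(-532 + (216985 - 1*195528)) = 1/(-532 + (216985 - 195528)) = 1/(-532 + 21457) = 1/20925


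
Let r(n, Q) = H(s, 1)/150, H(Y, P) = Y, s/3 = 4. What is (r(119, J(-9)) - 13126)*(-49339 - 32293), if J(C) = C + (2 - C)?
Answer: 26787377536/25 ≈ 1.0715e+9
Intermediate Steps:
s = 12 (s = 3*4 = 12)
J(C) = 2
r(n, Q) = 2/25 (r(n, Q) = 12/150 = 12*(1/150) = 2/25)
(r(119, J(-9)) - 13126)*(-49339 - 32293) = (2/25 - 13126)*(-49339 - 32293) = -328148/25*(-81632) = 26787377536/25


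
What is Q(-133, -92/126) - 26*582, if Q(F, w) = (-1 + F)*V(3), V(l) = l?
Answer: -15534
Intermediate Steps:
Q(F, w) = -3 + 3*F (Q(F, w) = (-1 + F)*3 = -3 + 3*F)
Q(-133, -92/126) - 26*582 = (-3 + 3*(-133)) - 26*582 = (-3 - 399) - 1*15132 = -402 - 15132 = -15534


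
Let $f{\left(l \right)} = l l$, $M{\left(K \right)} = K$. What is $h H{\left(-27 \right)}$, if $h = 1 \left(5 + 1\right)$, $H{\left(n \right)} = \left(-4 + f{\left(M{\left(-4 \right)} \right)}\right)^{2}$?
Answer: $864$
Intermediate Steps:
$f{\left(l \right)} = l^{2}$
$H{\left(n \right)} = 144$ ($H{\left(n \right)} = \left(-4 + \left(-4\right)^{2}\right)^{2} = \left(-4 + 16\right)^{2} = 12^{2} = 144$)
$h = 6$ ($h = 1 \cdot 6 = 6$)
$h H{\left(-27 \right)} = 6 \cdot 144 = 864$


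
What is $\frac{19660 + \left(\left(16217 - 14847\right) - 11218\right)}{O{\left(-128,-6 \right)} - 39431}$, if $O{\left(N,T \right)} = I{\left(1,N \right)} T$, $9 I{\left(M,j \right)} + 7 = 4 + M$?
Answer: $- \frac{29436}{118289} \approx -0.24885$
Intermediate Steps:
$I{\left(M,j \right)} = - \frac{1}{3} + \frac{M}{9}$ ($I{\left(M,j \right)} = - \frac{7}{9} + \frac{4 + M}{9} = - \frac{7}{9} + \left(\frac{4}{9} + \frac{M}{9}\right) = - \frac{1}{3} + \frac{M}{9}$)
$O{\left(N,T \right)} = - \frac{2 T}{9}$ ($O{\left(N,T \right)} = \left(- \frac{1}{3} + \frac{1}{9} \cdot 1\right) T = \left(- \frac{1}{3} + \frac{1}{9}\right) T = - \frac{2 T}{9}$)
$\frac{19660 + \left(\left(16217 - 14847\right) - 11218\right)}{O{\left(-128,-6 \right)} - 39431} = \frac{19660 + \left(\left(16217 - 14847\right) - 11218\right)}{\left(- \frac{2}{9}\right) \left(-6\right) - 39431} = \frac{19660 + \left(1370 - 11218\right)}{\frac{4}{3} - 39431} = \frac{19660 - 9848}{- \frac{118289}{3}} = 9812 \left(- \frac{3}{118289}\right) = - \frac{29436}{118289}$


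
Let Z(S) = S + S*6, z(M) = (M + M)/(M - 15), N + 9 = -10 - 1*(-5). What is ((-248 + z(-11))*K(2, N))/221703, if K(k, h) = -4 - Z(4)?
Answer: 34272/960713 ≈ 0.035673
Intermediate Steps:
N = -14 (N = -9 + (-10 - 1*(-5)) = -9 + (-10 + 5) = -9 - 5 = -14)
z(M) = 2*M/(-15 + M) (z(M) = (2*M)/(-15 + M) = 2*M/(-15 + M))
Z(S) = 7*S (Z(S) = S + 6*S = 7*S)
K(k, h) = -32 (K(k, h) = -4 - 7*4 = -4 - 1*28 = -4 - 28 = -32)
((-248 + z(-11))*K(2, N))/221703 = ((-248 + 2*(-11)/(-15 - 11))*(-32))/221703 = ((-248 + 2*(-11)/(-26))*(-32))*(1/221703) = ((-248 + 2*(-11)*(-1/26))*(-32))*(1/221703) = ((-248 + 11/13)*(-32))*(1/221703) = -3213/13*(-32)*(1/221703) = (102816/13)*(1/221703) = 34272/960713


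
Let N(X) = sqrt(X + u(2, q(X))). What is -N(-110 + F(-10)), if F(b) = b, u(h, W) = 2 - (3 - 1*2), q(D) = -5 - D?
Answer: -I*sqrt(119) ≈ -10.909*I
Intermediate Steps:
u(h, W) = 1 (u(h, W) = 2 - (3 - 2) = 2 - 1*1 = 2 - 1 = 1)
N(X) = sqrt(1 + X) (N(X) = sqrt(X + 1) = sqrt(1 + X))
-N(-110 + F(-10)) = -sqrt(1 + (-110 - 10)) = -sqrt(1 - 120) = -sqrt(-119) = -I*sqrt(119)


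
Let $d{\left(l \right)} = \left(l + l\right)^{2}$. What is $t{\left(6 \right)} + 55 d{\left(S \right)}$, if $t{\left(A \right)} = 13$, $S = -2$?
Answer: $893$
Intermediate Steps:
$d{\left(l \right)} = 4 l^{2}$ ($d{\left(l \right)} = \left(2 l\right)^{2} = 4 l^{2}$)
$t{\left(6 \right)} + 55 d{\left(S \right)} = 13 + 55 \cdot 4 \left(-2\right)^{2} = 13 + 55 \cdot 4 \cdot 4 = 13 + 55 \cdot 16 = 13 + 880 = 893$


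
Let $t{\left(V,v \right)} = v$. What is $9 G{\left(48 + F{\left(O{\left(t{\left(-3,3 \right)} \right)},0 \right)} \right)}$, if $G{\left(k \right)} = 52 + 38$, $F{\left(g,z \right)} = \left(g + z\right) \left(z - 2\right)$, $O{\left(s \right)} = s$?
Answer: $810$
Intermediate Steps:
$F{\left(g,z \right)} = \left(-2 + z\right) \left(g + z\right)$ ($F{\left(g,z \right)} = \left(g + z\right) \left(-2 + z\right) = \left(-2 + z\right) \left(g + z\right)$)
$G{\left(k \right)} = 90$
$9 G{\left(48 + F{\left(O{\left(t{\left(-3,3 \right)} \right)},0 \right)} \right)} = 9 \cdot 90 = 810$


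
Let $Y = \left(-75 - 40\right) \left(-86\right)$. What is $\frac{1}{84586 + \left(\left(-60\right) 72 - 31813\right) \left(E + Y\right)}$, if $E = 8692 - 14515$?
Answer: $- \frac{1}{146868325} \approx -6.8088 \cdot 10^{-9}$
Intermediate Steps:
$E = -5823$
$Y = 9890$ ($Y = \left(-115\right) \left(-86\right) = 9890$)
$\frac{1}{84586 + \left(\left(-60\right) 72 - 31813\right) \left(E + Y\right)} = \frac{1}{84586 + \left(\left(-60\right) 72 - 31813\right) \left(-5823 + 9890\right)} = \frac{1}{84586 + \left(-4320 - 31813\right) 4067} = \frac{1}{84586 - 146952911} = \frac{1}{-146868325} = - \frac{1}{146868325}$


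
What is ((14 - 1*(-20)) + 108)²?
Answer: 20164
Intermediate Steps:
((14 - 1*(-20)) + 108)² = ((14 + 20) + 108)² = (34 + 108)² = 142² = 20164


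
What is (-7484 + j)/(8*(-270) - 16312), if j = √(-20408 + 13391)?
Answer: 1871/4618 - I*√7017/18472 ≈ 0.40515 - 0.0045348*I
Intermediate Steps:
j = I*√7017 (j = √(-7017) = I*√7017 ≈ 83.768*I)
(-7484 + j)/(8*(-270) - 16312) = (-7484 + I*√7017)/(8*(-270) - 16312) = (-7484 + I*√7017)/(-2160 - 16312) = (-7484 + I*√7017)/(-18472) = (-7484 + I*√7017)*(-1/18472) = 1871/4618 - I*√7017/18472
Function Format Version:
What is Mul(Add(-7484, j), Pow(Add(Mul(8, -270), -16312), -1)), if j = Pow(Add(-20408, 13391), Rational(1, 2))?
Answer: Add(Rational(1871, 4618), Mul(Rational(-1, 18472), I, Pow(7017, Rational(1, 2)))) ≈ Add(0.40515, Mul(-0.0045348, I))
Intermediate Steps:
j = Mul(I, Pow(7017, Rational(1, 2))) (j = Pow(-7017, Rational(1, 2)) = Mul(I, Pow(7017, Rational(1, 2))) ≈ Mul(83.768, I))
Mul(Add(-7484, j), Pow(Add(Mul(8, -270), -16312), -1)) = Mul(Add(-7484, Mul(I, Pow(7017, Rational(1, 2)))), Pow(Add(Mul(8, -270), -16312), -1)) = Mul(Add(-7484, Mul(I, Pow(7017, Rational(1, 2)))), Pow(Add(-2160, -16312), -1)) = Mul(Add(-7484, Mul(I, Pow(7017, Rational(1, 2)))), Pow(-18472, -1)) = Mul(Add(-7484, Mul(I, Pow(7017, Rational(1, 2)))), Rational(-1, 18472)) = Add(Rational(1871, 4618), Mul(Rational(-1, 18472), I, Pow(7017, Rational(1, 2))))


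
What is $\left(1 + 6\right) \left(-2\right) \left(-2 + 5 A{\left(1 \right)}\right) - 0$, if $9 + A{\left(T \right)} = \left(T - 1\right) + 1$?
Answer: $588$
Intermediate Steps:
$A{\left(T \right)} = -9 + T$ ($A{\left(T \right)} = -9 + \left(\left(T - 1\right) + 1\right) = -9 + \left(\left(-1 + T\right) + 1\right) = -9 + T$)
$\left(1 + 6\right) \left(-2\right) \left(-2 + 5 A{\left(1 \right)}\right) - 0 = \left(1 + 6\right) \left(-2\right) \left(-2 + 5 \left(-9 + 1\right)\right) - 0 = 7 \left(-2\right) \left(-2 + 5 \left(-8\right)\right) + \left(-23 + 23\right) = - 14 \left(-2 - 40\right) + 0 = \left(-14\right) \left(-42\right) + 0 = 588 + 0 = 588$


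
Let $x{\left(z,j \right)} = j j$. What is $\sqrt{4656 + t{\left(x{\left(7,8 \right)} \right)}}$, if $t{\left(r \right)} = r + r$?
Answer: $4 \sqrt{299} \approx 69.167$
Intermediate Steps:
$x{\left(z,j \right)} = j^{2}$
$t{\left(r \right)} = 2 r$
$\sqrt{4656 + t{\left(x{\left(7,8 \right)} \right)}} = \sqrt{4656 + 2 \cdot 8^{2}} = \sqrt{4656 + 2 \cdot 64} = \sqrt{4656 + 128} = \sqrt{4784} = 4 \sqrt{299}$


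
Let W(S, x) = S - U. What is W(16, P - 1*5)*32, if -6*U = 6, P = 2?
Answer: 544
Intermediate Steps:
U = -1 (U = -⅙*6 = -1)
W(S, x) = 1 + S (W(S, x) = S - 1*(-1) = S + 1 = 1 + S)
W(16, P - 1*5)*32 = (1 + 16)*32 = 17*32 = 544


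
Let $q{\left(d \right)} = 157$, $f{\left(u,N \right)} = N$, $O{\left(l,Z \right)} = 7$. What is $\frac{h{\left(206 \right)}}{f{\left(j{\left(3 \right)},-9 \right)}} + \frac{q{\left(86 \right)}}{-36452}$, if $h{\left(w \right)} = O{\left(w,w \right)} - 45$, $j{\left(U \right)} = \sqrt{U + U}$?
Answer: $\frac{1383763}{328068} \approx 4.2179$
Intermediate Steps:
$j{\left(U \right)} = \sqrt{2} \sqrt{U}$ ($j{\left(U \right)} = \sqrt{2 U} = \sqrt{2} \sqrt{U}$)
$h{\left(w \right)} = -38$ ($h{\left(w \right)} = 7 - 45 = -38$)
$\frac{h{\left(206 \right)}}{f{\left(j{\left(3 \right)},-9 \right)}} + \frac{q{\left(86 \right)}}{-36452} = - \frac{38}{-9} + \frac{157}{-36452} = \left(-38\right) \left(- \frac{1}{9}\right) + 157 \left(- \frac{1}{36452}\right) = \frac{38}{9} - \frac{157}{36452} = \frac{1383763}{328068}$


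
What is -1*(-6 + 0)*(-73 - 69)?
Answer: -852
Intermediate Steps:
-1*(-6 + 0)*(-73 - 69) = -1*(-6)*(-142) = -(-6)*(-142) = -1*852 = -852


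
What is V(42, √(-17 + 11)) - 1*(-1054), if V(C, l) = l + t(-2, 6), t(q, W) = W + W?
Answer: 1066 + I*√6 ≈ 1066.0 + 2.4495*I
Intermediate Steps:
t(q, W) = 2*W
V(C, l) = 12 + l (V(C, l) = l + 2*6 = l + 12 = 12 + l)
V(42, √(-17 + 11)) - 1*(-1054) = (12 + √(-17 + 11)) - 1*(-1054) = (12 + √(-6)) + 1054 = (12 + I*√6) + 1054 = 1066 + I*√6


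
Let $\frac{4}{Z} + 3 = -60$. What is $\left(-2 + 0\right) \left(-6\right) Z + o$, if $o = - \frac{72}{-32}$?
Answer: $\frac{125}{84} \approx 1.4881$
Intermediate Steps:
$Z = - \frac{4}{63}$ ($Z = \frac{4}{-3 - 60} = \frac{4}{-63} = 4 \left(- \frac{1}{63}\right) = - \frac{4}{63} \approx -0.063492$)
$o = \frac{9}{4}$ ($o = \left(-72\right) \left(- \frac{1}{32}\right) = \frac{9}{4} \approx 2.25$)
$\left(-2 + 0\right) \left(-6\right) Z + o = \left(-2 + 0\right) \left(-6\right) \left(- \frac{4}{63}\right) + \frac{9}{4} = \left(-2\right) \left(-6\right) \left(- \frac{4}{63}\right) + \frac{9}{4} = 12 \left(- \frac{4}{63}\right) + \frac{9}{4} = - \frac{16}{21} + \frac{9}{4} = \frac{125}{84}$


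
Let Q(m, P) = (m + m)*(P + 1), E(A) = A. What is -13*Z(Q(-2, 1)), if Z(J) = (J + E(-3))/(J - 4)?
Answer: -143/12 ≈ -11.917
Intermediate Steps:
Q(m, P) = 2*m*(1 + P) (Q(m, P) = (2*m)*(1 + P) = 2*m*(1 + P))
Z(J) = (-3 + J)/(-4 + J) (Z(J) = (J - 3)/(J - 4) = (-3 + J)/(-4 + J))
-13*Z(Q(-2, 1)) = -13*(-3 + 2*(-2)*(1 + 1))/(-4 + 2*(-2)*(1 + 1)) = -13*(-3 + 2*(-2)*2)/(-4 + 2*(-2)*2) = -13*(-3 - 8)/(-4 - 8) = -13*(-11)/(-12) = -(-13)*(-11)/12 = -13*11/12 = -143/12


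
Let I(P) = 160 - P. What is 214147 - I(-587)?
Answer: 213400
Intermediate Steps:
214147 - I(-587) = 214147 - (160 - 1*(-587)) = 214147 - (160 + 587) = 214147 - 1*747 = 214147 - 747 = 213400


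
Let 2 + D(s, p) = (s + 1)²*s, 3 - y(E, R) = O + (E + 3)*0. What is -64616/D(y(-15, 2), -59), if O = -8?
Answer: -32308/791 ≈ -40.844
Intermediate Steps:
y(E, R) = 11 (y(E, R) = 3 - (-8 + (E + 3)*0) = 3 - (-8 + (3 + E)*0) = 3 - (-8 + 0) = 3 - 1*(-8) = 3 + 8 = 11)
D(s, p) = -2 + s*(1 + s)² (D(s, p) = -2 + (s + 1)²*s = -2 + (1 + s)²*s = -2 + s*(1 + s)²)
-64616/D(y(-15, 2), -59) = -64616/(-2 + 11*(1 + 11)²) = -64616/(-2 + 11*12²) = -64616/(-2 + 11*144) = -64616/(-2 + 1584) = -64616/1582 = -64616*1/1582 = -32308/791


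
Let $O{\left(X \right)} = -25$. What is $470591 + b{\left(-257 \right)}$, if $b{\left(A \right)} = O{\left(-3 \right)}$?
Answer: $470566$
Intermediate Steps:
$b{\left(A \right)} = -25$
$470591 + b{\left(-257 \right)} = 470591 - 25 = 470566$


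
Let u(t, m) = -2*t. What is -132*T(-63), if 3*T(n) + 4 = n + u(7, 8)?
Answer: 3564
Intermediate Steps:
T(n) = -6 + n/3 (T(n) = -4/3 + (n - 2*7)/3 = -4/3 + (n - 14)/3 = -4/3 + (-14 + n)/3 = -4/3 + (-14/3 + n/3) = -6 + n/3)
-132*T(-63) = -132*(-6 + (⅓)*(-63)) = -132*(-6 - 21) = -132*(-27) = 3564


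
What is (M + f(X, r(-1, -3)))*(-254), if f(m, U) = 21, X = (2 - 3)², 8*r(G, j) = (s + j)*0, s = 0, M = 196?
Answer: -55118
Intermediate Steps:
r(G, j) = 0 (r(G, j) = ((0 + j)*0)/8 = (j*0)/8 = (⅛)*0 = 0)
X = 1 (X = (-1)² = 1)
(M + f(X, r(-1, -3)))*(-254) = (196 + 21)*(-254) = 217*(-254) = -55118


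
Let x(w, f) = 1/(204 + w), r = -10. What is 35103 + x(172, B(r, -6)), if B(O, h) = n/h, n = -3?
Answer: 13198729/376 ≈ 35103.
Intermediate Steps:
B(O, h) = -3/h
35103 + x(172, B(r, -6)) = 35103 + 1/(204 + 172) = 35103 + 1/376 = 13198729/376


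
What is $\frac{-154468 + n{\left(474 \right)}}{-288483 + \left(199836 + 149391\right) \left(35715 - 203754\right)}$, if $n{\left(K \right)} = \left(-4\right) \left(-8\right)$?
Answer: $\frac{38609}{14671011084} \approx 2.6317 \cdot 10^{-6}$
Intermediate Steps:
$n{\left(K \right)} = 32$
$\frac{-154468 + n{\left(474 \right)}}{-288483 + \left(199836 + 149391\right) \left(35715 - 203754\right)} = \frac{-154468 + 32}{-288483 + \left(199836 + 149391\right) \left(35715 - 203754\right)} = - \frac{154436}{-288483 + 349227 \left(-168039\right)} = - \frac{154436}{-288483 - 58683755853} = - \frac{154436}{-58684044336} = \left(-154436\right) \left(- \frac{1}{58684044336}\right) = \frac{38609}{14671011084}$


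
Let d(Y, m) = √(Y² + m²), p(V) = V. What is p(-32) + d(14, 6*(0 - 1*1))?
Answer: -32 + 2*√58 ≈ -16.768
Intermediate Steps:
p(-32) + d(14, 6*(0 - 1*1)) = -32 + √(14² + (6*(0 - 1*1))²) = -32 + √(196 + (6*(0 - 1))²) = -32 + √(196 + (6*(-1))²) = -32 + √(196 + (-6)²) = -32 + √(196 + 36) = -32 + √232 = -32 + 2*√58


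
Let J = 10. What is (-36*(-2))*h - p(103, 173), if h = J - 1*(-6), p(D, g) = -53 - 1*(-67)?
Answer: 1138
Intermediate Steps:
p(D, g) = 14 (p(D, g) = -53 + 67 = 14)
h = 16 (h = 10 - 1*(-6) = 10 + 6 = 16)
(-36*(-2))*h - p(103, 173) = -36*(-2)*16 - 1*14 = 72*16 - 14 = 1152 - 14 = 1138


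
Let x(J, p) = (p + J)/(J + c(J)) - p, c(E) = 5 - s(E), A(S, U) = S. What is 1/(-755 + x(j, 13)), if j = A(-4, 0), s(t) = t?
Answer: -5/3831 ≈ -0.0013051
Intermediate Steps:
c(E) = 5 - E
j = -4
x(J, p) = -4*p/5 + J/5 (x(J, p) = (p + J)/(J + (5 - J)) - p = (J + p)/5 - p = (J + p)*(⅕) - p = (J/5 + p/5) - p = -4*p/5 + J/5)
1/(-755 + x(j, 13)) = 1/(-755 + (-⅘*13 + (⅕)*(-4))) = 1/(-755 + (-52/5 - ⅘)) = 1/(-755 - 56/5) = 1/(-3831/5) = -5/3831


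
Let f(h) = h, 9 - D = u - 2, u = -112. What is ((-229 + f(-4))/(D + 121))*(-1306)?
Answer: 152149/122 ≈ 1247.1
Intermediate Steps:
D = 123 (D = 9 - (-112 - 2) = 9 - 1*(-114) = 9 + 114 = 123)
((-229 + f(-4))/(D + 121))*(-1306) = ((-229 - 4)/(123 + 121))*(-1306) = -233/244*(-1306) = 152149/122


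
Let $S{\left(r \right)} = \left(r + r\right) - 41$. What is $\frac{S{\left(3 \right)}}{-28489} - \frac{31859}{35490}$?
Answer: $- \frac{906388901}{1011074610} \approx -0.89646$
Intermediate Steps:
$S{\left(r \right)} = -41 + 2 r$ ($S{\left(r \right)} = 2 r - 41 = -41 + 2 r$)
$\frac{S{\left(3 \right)}}{-28489} - \frac{31859}{35490} = \frac{-41 + 2 \cdot 3}{-28489} - \frac{31859}{35490} = \left(-41 + 6\right) \left(- \frac{1}{28489}\right) - \frac{31859}{35490} = \left(-35\right) \left(- \frac{1}{28489}\right) - \frac{31859}{35490} = \frac{35}{28489} - \frac{31859}{35490} = - \frac{906388901}{1011074610}$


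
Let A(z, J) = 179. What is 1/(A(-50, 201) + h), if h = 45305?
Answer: 1/45484 ≈ 2.1986e-5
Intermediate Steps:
1/(A(-50, 201) + h) = 1/(179 + 45305) = 1/45484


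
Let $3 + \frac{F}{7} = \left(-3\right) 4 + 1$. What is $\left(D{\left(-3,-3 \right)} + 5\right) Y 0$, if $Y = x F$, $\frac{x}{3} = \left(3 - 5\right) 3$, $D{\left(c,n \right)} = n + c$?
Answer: $0$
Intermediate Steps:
$D{\left(c,n \right)} = c + n$
$F = -98$ ($F = -21 + 7 \left(\left(-3\right) 4 + 1\right) = -21 + 7 \left(-12 + 1\right) = -21 + 7 \left(-11\right) = -21 - 77 = -98$)
$x = -18$ ($x = 3 \left(3 - 5\right) 3 = 3 \left(\left(-2\right) 3\right) = 3 \left(-6\right) = -18$)
$Y = 1764$ ($Y = \left(-18\right) \left(-98\right) = 1764$)
$\left(D{\left(-3,-3 \right)} + 5\right) Y 0 = \left(\left(-3 - 3\right) + 5\right) 1764 \cdot 0 = \left(-6 + 5\right) 1764 \cdot 0 = \left(-1\right) 1764 \cdot 0 = \left(-1764\right) 0 = 0$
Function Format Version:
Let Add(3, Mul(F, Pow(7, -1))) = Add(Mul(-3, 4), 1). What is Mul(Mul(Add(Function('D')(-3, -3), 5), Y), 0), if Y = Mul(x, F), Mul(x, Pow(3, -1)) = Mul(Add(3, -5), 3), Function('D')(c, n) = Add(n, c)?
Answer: 0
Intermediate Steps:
Function('D')(c, n) = Add(c, n)
F = -98 (F = Add(-21, Mul(7, Add(Mul(-3, 4), 1))) = Add(-21, Mul(7, Add(-12, 1))) = Add(-21, Mul(7, -11)) = Add(-21, -77) = -98)
x = -18 (x = Mul(3, Mul(Add(3, -5), 3)) = Mul(3, Mul(-2, 3)) = Mul(3, -6) = -18)
Y = 1764 (Y = Mul(-18, -98) = 1764)
Mul(Mul(Add(Function('D')(-3, -3), 5), Y), 0) = Mul(Mul(Add(Add(-3, -3), 5), 1764), 0) = Mul(Mul(Add(-6, 5), 1764), 0) = Mul(Mul(-1, 1764), 0) = Mul(-1764, 0) = 0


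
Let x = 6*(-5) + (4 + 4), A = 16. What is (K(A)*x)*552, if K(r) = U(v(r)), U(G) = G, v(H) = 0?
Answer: 0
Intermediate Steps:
x = -22 (x = -30 + 8 = -22)
K(r) = 0
(K(A)*x)*552 = (0*(-22))*552 = 0*552 = 0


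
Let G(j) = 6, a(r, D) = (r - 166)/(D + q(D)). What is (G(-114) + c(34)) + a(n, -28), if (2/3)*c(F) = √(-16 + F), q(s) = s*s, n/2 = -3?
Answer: 1091/189 + 9*√2/2 ≈ 12.136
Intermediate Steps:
n = -6 (n = 2*(-3) = -6)
q(s) = s²
a(r, D) = (-166 + r)/(D + D²) (a(r, D) = (r - 166)/(D + D²) = (-166 + r)/(D + D²))
c(F) = 3*√(-16 + F)/2
(G(-114) + c(34)) + a(n, -28) = (6 + 3*√(-16 + 34)/2) + (-166 - 6)/((-28)*(1 - 28)) = (6 + 3*√18/2) - 1/28*(-172)/(-27) = (6 + 3*(3*√2)/2) - 1/28*(-1/27)*(-172) = (6 + 9*√2/2) - 43/189 = 1091/189 + 9*√2/2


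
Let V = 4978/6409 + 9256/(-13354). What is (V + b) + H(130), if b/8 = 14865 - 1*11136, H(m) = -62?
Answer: 1273948001864/42792893 ≈ 29770.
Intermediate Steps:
V = 3577254/42792893 (V = 4978*(1/6409) + 9256*(-1/13354) = 4978/6409 - 4628/6677 = 3577254/42792893 ≈ 0.083595)
b = 29832 (b = 8*(14865 - 1*11136) = 8*(14865 - 11136) = 8*3729 = 29832)
(V + b) + H(130) = (3577254/42792893 + 29832) - 62 = 1276601161230/42792893 - 62 = 1273948001864/42792893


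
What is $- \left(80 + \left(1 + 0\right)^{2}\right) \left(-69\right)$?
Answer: $5589$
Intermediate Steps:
$- \left(80 + \left(1 + 0\right)^{2}\right) \left(-69\right) = - \left(80 + 1^{2}\right) \left(-69\right) = - \left(80 + 1\right) \left(-69\right) = - 81 \left(-69\right) = \left(-1\right) \left(-5589\right) = 5589$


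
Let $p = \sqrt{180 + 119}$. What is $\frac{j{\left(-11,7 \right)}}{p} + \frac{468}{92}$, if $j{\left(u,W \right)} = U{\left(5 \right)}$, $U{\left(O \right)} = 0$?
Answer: $\frac{117}{23} \approx 5.087$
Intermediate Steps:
$p = \sqrt{299} \approx 17.292$
$j{\left(u,W \right)} = 0$
$\frac{j{\left(-11,7 \right)}}{p} + \frac{468}{92} = \frac{0}{\sqrt{299}} + \frac{468}{92} = 0 \frac{\sqrt{299}}{299} + 468 \cdot \frac{1}{92} = 0 + \frac{117}{23} = \frac{117}{23}$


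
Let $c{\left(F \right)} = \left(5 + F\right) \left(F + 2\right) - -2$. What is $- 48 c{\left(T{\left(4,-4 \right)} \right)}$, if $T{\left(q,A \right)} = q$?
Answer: $-2688$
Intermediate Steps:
$c{\left(F \right)} = 2 + \left(2 + F\right) \left(5 + F\right)$ ($c{\left(F \right)} = \left(5 + F\right) \left(2 + F\right) + 2 = \left(2 + F\right) \left(5 + F\right) + 2 = 2 + \left(2 + F\right) \left(5 + F\right)$)
$- 48 c{\left(T{\left(4,-4 \right)} \right)} = - 48 \left(12 + 4^{2} + 7 \cdot 4\right) = - 48 \left(12 + 16 + 28\right) = \left(-48\right) 56 = -2688$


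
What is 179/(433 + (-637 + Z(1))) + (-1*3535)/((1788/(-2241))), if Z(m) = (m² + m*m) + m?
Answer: 530662961/119796 ≈ 4429.7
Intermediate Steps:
Z(m) = m + 2*m² (Z(m) = (m² + m²) + m = 2*m² + m = m + 2*m²)
179/(433 + (-637 + Z(1))) + (-1*3535)/((1788/(-2241))) = 179/(433 + (-637 + 1*(1 + 2*1))) + (-1*3535)/((1788/(-2241))) = 179/(433 + (-637 + 1*(1 + 2))) - 3535/(1788*(-1/2241)) = 179/(433 + (-637 + 1*3)) - 3535/(-596/747) = 179/(433 + (-637 + 3)) - 3535*(-747/596) = 179/(433 - 634) + 2640645/596 = 179/(-201) + 2640645/596 = 179*(-1/201) + 2640645/596 = -179/201 + 2640645/596 = 530662961/119796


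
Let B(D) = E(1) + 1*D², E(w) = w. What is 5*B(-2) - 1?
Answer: 24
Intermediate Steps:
B(D) = 1 + D² (B(D) = 1 + 1*D² = 1 + D²)
5*B(-2) - 1 = 5*(1 + (-2)²) - 1 = 5*(1 + 4) - 1 = 5*5 - 1 = 25 - 1 = 24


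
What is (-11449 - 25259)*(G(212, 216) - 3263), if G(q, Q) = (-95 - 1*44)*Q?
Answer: 1221899196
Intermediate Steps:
G(q, Q) = -139*Q (G(q, Q) = (-95 - 44)*Q = -139*Q)
(-11449 - 25259)*(G(212, 216) - 3263) = (-11449 - 25259)*(-139*216 - 3263) = -36708*(-30024 - 3263) = -36708*(-33287) = 1221899196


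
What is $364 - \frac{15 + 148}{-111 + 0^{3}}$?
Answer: $\frac{40567}{111} \approx 365.47$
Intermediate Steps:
$364 - \frac{15 + 148}{-111 + 0^{3}} = 364 - \frac{163}{-111 + 0} = 364 - \frac{163}{-111} = 364 - 163 \left(- \frac{1}{111}\right) = 364 - - \frac{163}{111} = 364 + \frac{163}{111} = \frac{40567}{111}$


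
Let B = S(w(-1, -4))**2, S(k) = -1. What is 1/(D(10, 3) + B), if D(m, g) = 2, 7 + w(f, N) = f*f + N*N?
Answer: 1/3 ≈ 0.33333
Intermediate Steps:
w(f, N) = -7 + N**2 + f**2 (w(f, N) = -7 + (f*f + N*N) = -7 + (f**2 + N**2) = -7 + (N**2 + f**2) = -7 + N**2 + f**2)
B = 1 (B = (-1)**2 = 1)
1/(D(10, 3) + B) = 1/(2 + 1) = 1/3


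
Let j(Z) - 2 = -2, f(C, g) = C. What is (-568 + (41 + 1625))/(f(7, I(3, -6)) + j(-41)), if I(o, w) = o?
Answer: 1098/7 ≈ 156.86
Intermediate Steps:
j(Z) = 0 (j(Z) = 2 - 2 = 0)
(-568 + (41 + 1625))/(f(7, I(3, -6)) + j(-41)) = (-568 + (41 + 1625))/(7 + 0) = (-568 + 1666)/7 = 1098*(⅐) = 1098/7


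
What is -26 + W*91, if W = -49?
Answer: -4485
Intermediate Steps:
-26 + W*91 = -26 - 49*91 = -26 - 4459 = -4485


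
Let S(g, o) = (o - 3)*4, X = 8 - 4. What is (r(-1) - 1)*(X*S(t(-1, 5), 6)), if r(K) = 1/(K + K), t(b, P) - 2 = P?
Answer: -72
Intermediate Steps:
t(b, P) = 2 + P
X = 4
S(g, o) = -12 + 4*o (S(g, o) = (-3 + o)*4 = -12 + 4*o)
r(K) = 1/(2*K)
(r(-1) - 1)*(X*S(t(-1, 5), 6)) = ((½)/(-1) - 1)*(4*(-12 + 4*6)) = ((½)*(-1) - 1)*(4*(-12 + 24)) = (-½ - 1)*(4*12) = -3/2*48 = -72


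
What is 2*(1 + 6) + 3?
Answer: 17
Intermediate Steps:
2*(1 + 6) + 3 = 2*7 + 3 = 14 + 3 = 17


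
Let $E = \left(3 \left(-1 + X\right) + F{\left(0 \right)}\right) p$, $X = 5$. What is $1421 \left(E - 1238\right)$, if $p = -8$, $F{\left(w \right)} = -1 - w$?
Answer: $-1884246$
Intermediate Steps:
$E = -88$ ($E = \left(3 \left(-1 + 5\right) - 1\right) \left(-8\right) = \left(3 \cdot 4 + \left(-1 + 0\right)\right) \left(-8\right) = \left(12 - 1\right) \left(-8\right) = 11 \left(-8\right) = -88$)
$1421 \left(E - 1238\right) = 1421 \left(-88 - 1238\right) = 1421 \left(-1326\right) = -1884246$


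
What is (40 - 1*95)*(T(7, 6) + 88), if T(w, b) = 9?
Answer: -5335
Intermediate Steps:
(40 - 1*95)*(T(7, 6) + 88) = (40 - 1*95)*(9 + 88) = (40 - 95)*97 = -55*97 = -5335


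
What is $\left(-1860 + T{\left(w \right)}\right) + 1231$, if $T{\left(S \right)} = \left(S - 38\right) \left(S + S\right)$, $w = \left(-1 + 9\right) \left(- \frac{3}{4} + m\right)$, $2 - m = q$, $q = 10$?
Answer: $14491$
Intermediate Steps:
$m = -8$ ($m = 2 - 10 = -8$)
$w = -70$ ($w = \left(-1 + 9\right) \left(- \frac{3}{4} - 8\right) = 8 \left(\left(-3\right) \frac{1}{4} - 8\right) = 8 \left(- \frac{3}{4} - 8\right) = 8 \left(- \frac{35}{4}\right) = -70$)
$T{\left(S \right)} = 2 S \left(-38 + S\right)$ ($T{\left(S \right)} = \left(-38 + S\right) 2 S = 2 S \left(-38 + S\right)$)
$\left(-1860 + T{\left(w \right)}\right) + 1231 = \left(-1860 + 2 \left(-70\right) \left(-38 - 70\right)\right) + 1231 = \left(-1860 + 2 \left(-70\right) \left(-108\right)\right) + 1231 = \left(-1860 + 15120\right) + 1231 = 13260 + 1231 = 14491$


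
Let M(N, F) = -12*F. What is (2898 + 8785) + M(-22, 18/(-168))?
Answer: 81790/7 ≈ 11684.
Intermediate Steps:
(2898 + 8785) + M(-22, 18/(-168)) = (2898 + 8785) - 216/(-168) = 11683 - 216*(-1)/168 = 11683 - 12*(-3/28) = 11683 + 9/7 = 81790/7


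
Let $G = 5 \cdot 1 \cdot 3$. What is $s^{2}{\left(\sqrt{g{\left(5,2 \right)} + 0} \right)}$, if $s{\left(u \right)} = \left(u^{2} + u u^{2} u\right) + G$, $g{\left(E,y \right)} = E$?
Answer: $2025$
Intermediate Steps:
$G = 15$ ($G = 5 \cdot 3 = 15$)
$s{\left(u \right)} = 15 + u^{2} + u^{4}$ ($s{\left(u \right)} = \left(u^{2} + u u^{2} u\right) + 15 = \left(u^{2} + u^{3} u\right) + 15 = \left(u^{2} + u^{4}\right) + 15 = 15 + u^{2} + u^{4}$)
$s^{2}{\left(\sqrt{g{\left(5,2 \right)} + 0} \right)} = \left(15 + \left(\sqrt{5 + 0}\right)^{2} + \left(\sqrt{5 + 0}\right)^{4}\right)^{2} = \left(15 + \left(\sqrt{5}\right)^{2} + \left(\sqrt{5}\right)^{4}\right)^{2} = \left(15 + 5 + 25\right)^{2} = 45^{2} = 2025$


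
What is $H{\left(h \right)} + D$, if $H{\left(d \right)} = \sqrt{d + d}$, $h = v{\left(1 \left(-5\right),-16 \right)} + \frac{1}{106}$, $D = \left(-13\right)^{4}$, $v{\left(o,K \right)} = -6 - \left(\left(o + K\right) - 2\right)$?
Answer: $28561 + \frac{\sqrt{95559}}{53} \approx 28567.0$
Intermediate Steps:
$v{\left(o,K \right)} = -4 - K - o$ ($v{\left(o,K \right)} = -6 - \left(\left(K + o\right) - 2\right) = -6 - \left(-2 + K + o\right) = -4 - K - o$)
$D = 28561$
$h = \frac{1803}{106}$ ($h = \left(-4 - -16 - 1 \left(-5\right)\right) + \frac{1}{106} = \left(-4 + 16 - -5\right) + \frac{1}{106} = \left(-4 + 16 + 5\right) + \frac{1}{106} = 17 + \frac{1}{106} = \frac{1803}{106} \approx 17.009$)
$H{\left(d \right)} = \sqrt{2} \sqrt{d}$ ($H{\left(d \right)} = \sqrt{2 d} = \sqrt{2} \sqrt{d}$)
$H{\left(h \right)} + D = \sqrt{2} \sqrt{\frac{1803}{106}} + 28561 = \sqrt{2} \frac{\sqrt{191118}}{106} + 28561 = \frac{\sqrt{95559}}{53} + 28561 = 28561 + \frac{\sqrt{95559}}{53}$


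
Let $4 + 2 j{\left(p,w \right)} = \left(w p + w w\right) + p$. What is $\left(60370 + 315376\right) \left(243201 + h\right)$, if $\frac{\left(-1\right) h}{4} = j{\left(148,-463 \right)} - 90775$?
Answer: $118105609958$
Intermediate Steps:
$j{\left(p,w \right)} = -2 + \frac{p}{2} + \frac{w^{2}}{2} + \frac{p w}{2}$ ($j{\left(p,w \right)} = -2 + \frac{\left(w p + w w\right) + p}{2} = -2 + \frac{\left(p w + w^{2}\right) + p}{2} = -2 + \frac{\left(w^{2} + p w\right) + p}{2} = -2 + \frac{p + w^{2} + p w}{2} = -2 + \left(\frac{p}{2} + \frac{w^{2}}{2} + \frac{p w}{2}\right) = -2 + \frac{p}{2} + \frac{w^{2}}{2} + \frac{p w}{2}$)
$h = 71122$ ($h = - 4 \left(\left(-2 + \frac{1}{2} \cdot 148 + \frac{\left(-463\right)^{2}}{2} + \frac{1}{2} \cdot 148 \left(-463\right)\right) - 90775\right) = - 4 \left(\left(-2 + 74 + \frac{1}{2} \cdot 214369 - 34262\right) - 90775\right) = - 4 \left(\left(-2 + 74 + \frac{214369}{2} - 34262\right) - 90775\right) = - 4 \left(\frac{145989}{2} - 90775\right) = \left(-4\right) \left(- \frac{35561}{2}\right) = 71122$)
$\left(60370 + 315376\right) \left(243201 + h\right) = \left(60370 + 315376\right) \left(243201 + 71122\right) = 375746 \cdot 314323 = 118105609958$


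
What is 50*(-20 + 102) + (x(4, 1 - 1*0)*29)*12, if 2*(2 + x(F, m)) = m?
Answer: 3578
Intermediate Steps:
x(F, m) = -2 + m/2
50*(-20 + 102) + (x(4, 1 - 1*0)*29)*12 = 50*(-20 + 102) + ((-2 + (1 - 1*0)/2)*29)*12 = 50*82 + ((-2 + (1 + 0)/2)*29)*12 = 4100 + ((-2 + (½)*1)*29)*12 = 4100 + ((-2 + ½)*29)*12 = 4100 - 3/2*29*12 = 4100 - 87/2*12 = 4100 - 522 = 3578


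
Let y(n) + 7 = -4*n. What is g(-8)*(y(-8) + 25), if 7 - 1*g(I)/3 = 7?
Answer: 0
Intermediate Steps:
g(I) = 0 (g(I) = 21 - 3*7 = 21 - 21 = 0)
y(n) = -7 - 4*n
g(-8)*(y(-8) + 25) = 0*((-7 - 4*(-8)) + 25) = 0*((-7 + 32) + 25) = 0*(25 + 25) = 0*50 = 0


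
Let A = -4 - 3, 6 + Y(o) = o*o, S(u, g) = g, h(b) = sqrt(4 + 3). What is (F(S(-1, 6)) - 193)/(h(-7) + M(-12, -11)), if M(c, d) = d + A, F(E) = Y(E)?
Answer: 2934/317 + 163*sqrt(7)/317 ≈ 10.616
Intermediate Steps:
h(b) = sqrt(7)
Y(o) = -6 + o**2 (Y(o) = -6 + o*o = -6 + o**2)
F(E) = -6 + E**2
A = -7
M(c, d) = -7 + d (M(c, d) = d - 7 = -7 + d)
(F(S(-1, 6)) - 193)/(h(-7) + M(-12, -11)) = ((-6 + 6**2) - 193)/(sqrt(7) + (-7 - 11)) = ((-6 + 36) - 193)/(sqrt(7) - 18) = (30 - 193)/(-18 + sqrt(7)) = -163/(-18 + sqrt(7))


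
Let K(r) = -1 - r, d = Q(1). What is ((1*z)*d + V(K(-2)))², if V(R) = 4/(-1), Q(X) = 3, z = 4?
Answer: 64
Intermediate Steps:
d = 3
V(R) = -4 (V(R) = 4*(-1) = -4)
((1*z)*d + V(K(-2)))² = ((1*4)*3 - 4)² = (4*3 - 4)² = (12 - 4)² = 8² = 64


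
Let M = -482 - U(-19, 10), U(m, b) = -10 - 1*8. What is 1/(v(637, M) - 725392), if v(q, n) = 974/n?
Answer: -232/168291431 ≈ -1.3786e-6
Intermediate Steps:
U(m, b) = -18 (U(m, b) = -10 - 8 = -18)
M = -464 (M = -482 - 1*(-18) = -482 + 18 = -464)
1/(v(637, M) - 725392) = 1/(974/(-464) - 725392) = 1/(974*(-1/464) - 725392) = 1/(-487/232 - 725392) = 1/(-168291431/232) = -232/168291431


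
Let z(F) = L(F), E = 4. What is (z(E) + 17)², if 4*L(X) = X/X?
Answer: 4761/16 ≈ 297.56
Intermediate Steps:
L(X) = ¼ (L(X) = (X/X)/4 = (¼)*1 = ¼)
z(F) = ¼
(z(E) + 17)² = (¼ + 17)² = (69/4)² = 4761/16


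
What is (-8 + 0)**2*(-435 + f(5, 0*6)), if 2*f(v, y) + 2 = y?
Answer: -27904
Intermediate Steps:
f(v, y) = -1 + y/2
(-8 + 0)**2*(-435 + f(5, 0*6)) = (-8 + 0)**2*(-435 + (-1 + (0*6)/2)) = (-8)**2*(-435 + (-1 + (1/2)*0)) = 64*(-435 + (-1 + 0)) = 64*(-435 - 1) = 64*(-436) = -27904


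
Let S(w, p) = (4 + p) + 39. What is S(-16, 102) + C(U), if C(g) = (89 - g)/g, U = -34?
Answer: 4807/34 ≈ 141.38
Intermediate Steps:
S(w, p) = 43 + p
C(g) = (89 - g)/g
S(-16, 102) + C(U) = (43 + 102) + (89 - 1*(-34))/(-34) = 145 - (89 + 34)/34 = 145 - 1/34*123 = 145 - 123/34 = 4807/34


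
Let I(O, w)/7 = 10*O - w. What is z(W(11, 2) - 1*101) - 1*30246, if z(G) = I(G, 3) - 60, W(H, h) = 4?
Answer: -37117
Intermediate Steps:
I(O, w) = -7*w + 70*O (I(O, w) = 7*(10*O - w) = 7*(-w + 10*O) = -7*w + 70*O)
z(G) = -81 + 70*G (z(G) = (-7*3 + 70*G) - 60 = (-21 + 70*G) - 60 = -81 + 70*G)
z(W(11, 2) - 1*101) - 1*30246 = (-81 + 70*(4 - 1*101)) - 1*30246 = (-81 + 70*(4 - 101)) - 30246 = (-81 + 70*(-97)) - 30246 = (-81 - 6790) - 30246 = -6871 - 30246 = -37117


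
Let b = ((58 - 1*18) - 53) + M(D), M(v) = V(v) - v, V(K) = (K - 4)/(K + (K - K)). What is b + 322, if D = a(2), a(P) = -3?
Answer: 943/3 ≈ 314.33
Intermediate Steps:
V(K) = (-4 + K)/K (V(K) = (-4 + K)/(K + 0) = (-4 + K)/K)
D = -3
M(v) = -v + (-4 + v)/v (M(v) = (-4 + v)/v - v = -v + (-4 + v)/v)
b = -23/3 (b = ((58 - 1*18) - 53) + (1 - 1*(-3) - 4/(-3)) = ((58 - 18) - 53) + (1 + 3 - 4*(-⅓)) = (40 - 53) + (1 + 3 + 4/3) = -13 + 16/3 = -23/3 ≈ -7.6667)
b + 322 = -23/3 + 322 = 943/3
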